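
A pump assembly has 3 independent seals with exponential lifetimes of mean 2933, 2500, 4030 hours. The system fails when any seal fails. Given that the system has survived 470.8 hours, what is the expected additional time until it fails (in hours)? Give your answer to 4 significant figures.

First-failure rate Σλ = 1/2933 + 1/2500 + 1/4030 = 0.000989087.
By memorylessness the expected residual is 1/Σλ = 1011.03 hours, regardless of the 470.8 already elapsed.

1011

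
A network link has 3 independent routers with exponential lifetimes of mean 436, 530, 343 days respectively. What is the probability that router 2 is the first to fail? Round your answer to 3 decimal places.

Rates: λ_i = 1/mean_i → 0.00229358, 0.00188679, 0.00291545; Σλ = 0.00709582.
P(router 2 first) = λ_2/Σλ = 0.00188679/0.00709582 ≈ 0.266.

0.266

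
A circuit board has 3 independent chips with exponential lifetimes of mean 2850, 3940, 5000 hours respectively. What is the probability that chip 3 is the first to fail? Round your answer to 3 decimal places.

Rates: λ_i = 1/mean_i → 0.000350877, 0.000253807, 0.0002; Σλ = 0.000804684.
P(chip 3 first) = λ_3/Σλ = 0.0002/0.000804684 ≈ 0.249.

0.249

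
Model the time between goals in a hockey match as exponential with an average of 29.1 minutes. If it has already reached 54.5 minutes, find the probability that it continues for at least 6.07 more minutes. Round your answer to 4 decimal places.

The rate is λ = 1/29.1 = 0.0343643 per minute.
P(X > s+t | X > s) = e^(−λ(s+t))/e^(−λs) = e^(−λt), independent of s = 54.5.
P(X > 6.07) = e^(−0.20859) ≈ 0.8117.

0.8117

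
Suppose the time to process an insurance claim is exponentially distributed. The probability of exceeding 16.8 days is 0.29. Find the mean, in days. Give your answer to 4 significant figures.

e^(−λ·16.8) = 0.29 ⇒ λ = −ln(0.29)/16.8 = 0.073683.
Mean = 1/λ = 13.5717 days.

13.57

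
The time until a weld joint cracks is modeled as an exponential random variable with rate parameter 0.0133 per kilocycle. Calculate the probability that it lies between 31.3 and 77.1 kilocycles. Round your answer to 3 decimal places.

P(31.3 < X < 77.1) = e^(−λ·31.3) − e^(−λ·77.1) = 0.65949 − 0.35864 ≈ 0.301.

0.301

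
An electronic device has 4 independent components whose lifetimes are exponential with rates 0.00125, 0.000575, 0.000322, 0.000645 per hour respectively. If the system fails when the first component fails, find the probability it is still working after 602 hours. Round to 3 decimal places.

The time to first failure is exponential with rate Σλ = 0.00125 + 0.000575 + 0.000322 + 0.000645 = 0.002792.
P(min > 602) = e^(−0.002792·602) = e^(−1.6808) ≈ 0.186.

0.186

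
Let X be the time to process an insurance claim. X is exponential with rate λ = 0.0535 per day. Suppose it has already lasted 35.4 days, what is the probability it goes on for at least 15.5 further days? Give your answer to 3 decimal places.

By the memoryless property, P(X > 35.4+15.5 | X > 35.4) = P(X > 15.5).
P(X > 15.5) = e^(−0.82925) ≈ 0.436.

0.436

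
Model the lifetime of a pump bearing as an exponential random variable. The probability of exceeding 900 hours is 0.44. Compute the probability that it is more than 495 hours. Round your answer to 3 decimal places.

e^(−λ·900) = 0.44 ⇒ λ = −ln(0.44)/900 = 0.000912201.
P(X > 495) = e^(−0.000912201·495) = e^(−0.45154) ≈ 0.637.

0.637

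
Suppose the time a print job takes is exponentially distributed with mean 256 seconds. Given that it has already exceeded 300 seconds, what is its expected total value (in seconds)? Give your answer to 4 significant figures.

The rate is λ = 1/256 = 0.00390625 per second.
By memorylessness, E[X | X > 300] = 300 + 1/λ = 300 + 256 = 556 seconds.

556.0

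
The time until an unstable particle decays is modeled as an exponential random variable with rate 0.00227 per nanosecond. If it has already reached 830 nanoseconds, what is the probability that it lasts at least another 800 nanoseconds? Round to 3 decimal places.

0.163

P(X > s+t | X > s) = e^(−λ(s+t))/e^(−λs) = e^(−λt), independent of s = 830.
P(X > 800) = e^(−1.816) ≈ 0.163.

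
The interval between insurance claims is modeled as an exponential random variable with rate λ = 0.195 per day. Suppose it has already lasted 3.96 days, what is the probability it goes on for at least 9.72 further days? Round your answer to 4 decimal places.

0.1503

By the memoryless property, P(X > 3.96+9.72 | X > 3.96) = P(X > 9.72).
P(X > 9.72) = e^(−1.8954) ≈ 0.1503.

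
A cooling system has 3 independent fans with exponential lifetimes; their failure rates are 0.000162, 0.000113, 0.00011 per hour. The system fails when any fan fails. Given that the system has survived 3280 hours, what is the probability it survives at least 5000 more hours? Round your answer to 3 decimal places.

0.146

Time to first failure ~ Exp(Σλ) with Σλ = 0.000385.
By memorylessness, P(T > 3280+5000 | T > 3280) = P(T > 5000) = e^(−0.000385·5000) ≈ 0.146.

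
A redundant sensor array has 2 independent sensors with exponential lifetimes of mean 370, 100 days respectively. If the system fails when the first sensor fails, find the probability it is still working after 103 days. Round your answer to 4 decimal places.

0.2703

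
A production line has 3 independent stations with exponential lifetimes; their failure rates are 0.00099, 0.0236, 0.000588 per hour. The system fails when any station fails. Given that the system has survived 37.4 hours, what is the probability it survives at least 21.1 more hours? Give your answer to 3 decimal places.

0.588

Time to first failure ~ Exp(Σλ) with Σλ = 0.025178.
By memorylessness, P(T > 37.4+21.1 | T > 37.4) = P(T > 21.1) = e^(−0.025178·21.1) ≈ 0.588.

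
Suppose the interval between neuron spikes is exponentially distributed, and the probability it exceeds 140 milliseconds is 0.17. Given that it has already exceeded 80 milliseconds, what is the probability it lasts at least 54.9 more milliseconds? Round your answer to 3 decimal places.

From e^(−λ·140) = 0.17, λ = −ln(0.17)/140 = 0.0126568.
Memoryless: P(X > 80+54.9 | X > 80) = P(X > 54.9) = e^(−0.0126568·54.9) ≈ 0.499.

0.499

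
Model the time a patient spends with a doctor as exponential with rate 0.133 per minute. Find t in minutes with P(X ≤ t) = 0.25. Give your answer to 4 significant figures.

Set 1 − e^(−λt) = 0.25, so t = −ln(0.75)/λ = 0.28768/0.133 ≈ 2.16302 minutes.

2.163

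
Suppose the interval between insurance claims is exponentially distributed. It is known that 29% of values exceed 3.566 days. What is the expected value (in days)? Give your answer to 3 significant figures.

e^(−λ·3.566) = 0.29 ⇒ λ = −ln(0.29)/3.566 = 0.347132.
Mean = 1/λ = 2.88074 days.

2.88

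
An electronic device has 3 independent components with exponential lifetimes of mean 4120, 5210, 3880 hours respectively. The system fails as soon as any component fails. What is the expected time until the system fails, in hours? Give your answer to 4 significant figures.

The first failure time is exponential with rate Σλ_i = 1/4120 + 1/5210 + 1/3880 = 0.000692389 per hour.
E[min] = 1/Σλ = 1/0.000692389 = 1444.27 hours.

1444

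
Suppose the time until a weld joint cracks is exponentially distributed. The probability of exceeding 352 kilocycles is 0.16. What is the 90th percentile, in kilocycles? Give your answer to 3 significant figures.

e^(−λ·352) = 0.16 ⇒ λ = −ln(0.16)/352 = 0.0052062.
90th percentile: 1 − e^(−λt) = 0.9, t = −ln(0.1)/λ = 442.278 kilocycles.

442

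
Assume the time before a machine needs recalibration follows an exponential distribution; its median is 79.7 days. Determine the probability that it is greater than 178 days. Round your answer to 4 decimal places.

For an exponential, median = ln(2)/λ, so λ = ln 2 / 79.7 = 0.00869695 per day.
P(X > 178) = e^(−λ·178) = e^(−1.5481) ≈ 0.2127.

0.2127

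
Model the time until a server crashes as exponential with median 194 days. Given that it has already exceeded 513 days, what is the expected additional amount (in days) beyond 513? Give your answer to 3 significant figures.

For an exponential, median = ln(2)/λ, so λ = ln 2 / 194 = 0.00357292 per day.
By memorylessness, the remaining amount past any threshold is again Exp(λ) with mean 1/λ = 279.883 days.

280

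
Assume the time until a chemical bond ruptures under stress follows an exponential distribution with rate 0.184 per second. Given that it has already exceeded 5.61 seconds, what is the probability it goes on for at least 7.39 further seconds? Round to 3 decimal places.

P(X > s+t | X > s) = e^(−λ(s+t))/e^(−λs) = e^(−λt), independent of s = 5.61.
P(X > 7.39) = e^(−1.3598) ≈ 0.257.

0.257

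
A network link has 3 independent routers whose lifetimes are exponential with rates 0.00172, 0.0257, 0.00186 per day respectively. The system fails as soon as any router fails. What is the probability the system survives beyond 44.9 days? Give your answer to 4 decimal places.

The time to first failure is exponential with rate Σλ = 0.00172 + 0.0257 + 0.00186 = 0.02928.
P(min > 44.9) = e^(−0.02928·44.9) = e^(−1.3147) ≈ 0.2686.

0.2686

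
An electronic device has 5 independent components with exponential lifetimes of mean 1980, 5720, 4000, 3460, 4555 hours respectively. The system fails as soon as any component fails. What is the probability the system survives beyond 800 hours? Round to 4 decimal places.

The first failure time is exponential with rate Σλ_i = 1/1980 + 1/5720 + 1/4000 + 1/3460 + 1/4555 = 0.00143843 per hour.
P(min > 800) = e^(−0.00143843·800) = e^(−1.1507) ≈ 0.3164.

0.3164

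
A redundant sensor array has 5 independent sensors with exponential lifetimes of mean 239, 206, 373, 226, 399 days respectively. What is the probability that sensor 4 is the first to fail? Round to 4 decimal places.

Rates: λ_i = 1/mean_i → 0.0041841, 0.00485437, 0.00268097, 0.00442478, 0.00250627; Σλ = 0.0186505.
P(sensor 4 first) = λ_4/Σλ = 0.00442478/0.0186505 ≈ 0.2372.

0.2372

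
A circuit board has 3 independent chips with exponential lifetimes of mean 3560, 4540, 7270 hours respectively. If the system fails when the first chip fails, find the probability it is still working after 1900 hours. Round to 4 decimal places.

The first failure time is exponential with rate Σλ_i = 1/3560 + 1/4540 + 1/7270 = 0.000638715 per hour.
P(min > 1900) = e^(−0.000638715·1900) = e^(−1.2136) ≈ 0.2971.

0.2971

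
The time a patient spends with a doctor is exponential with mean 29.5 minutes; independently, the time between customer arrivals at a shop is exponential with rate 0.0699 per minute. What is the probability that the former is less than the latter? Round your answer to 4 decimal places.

0.3266

λ_1 = 1/29.5 = 0.0338983, λ_2 = 0.0699.
For independent exponentials, P(the former < the latter) = λ_1/(λ_1+λ_2) = 0.0338983/0.103798 ≈ 0.3266.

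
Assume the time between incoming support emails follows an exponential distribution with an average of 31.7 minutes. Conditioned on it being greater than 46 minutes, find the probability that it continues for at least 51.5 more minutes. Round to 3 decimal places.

0.197

The rate is λ = 1/31.7 = 0.0315457 per minute.
The exponential is memoryless, so the remaining time is again Exp(λ): the condition X > 46 is irrelevant.
P(X > 51.5) = e^(−1.6246) ≈ 0.197.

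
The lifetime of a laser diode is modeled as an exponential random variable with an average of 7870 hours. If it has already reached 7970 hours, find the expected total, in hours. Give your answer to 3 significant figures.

15800

The rate is λ = 1/7870 = 0.000127065 per hour.
By memorylessness, E[X | X > 7970] = 7970 + 1/λ = 7970 + 7870 = 15840 hours.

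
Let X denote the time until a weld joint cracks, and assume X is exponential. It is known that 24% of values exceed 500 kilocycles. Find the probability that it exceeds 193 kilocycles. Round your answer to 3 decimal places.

0.576

e^(−λ·500) = 0.24 ⇒ λ = −ln(0.24)/500 = 0.00285423.
P(X > 193) = e^(−0.00285423·193) = e^(−0.55087) ≈ 0.576.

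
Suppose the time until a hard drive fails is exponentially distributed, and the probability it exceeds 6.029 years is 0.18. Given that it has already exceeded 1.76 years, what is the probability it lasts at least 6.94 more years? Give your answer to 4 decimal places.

0.1389

From e^(−λ·6.029) = 0.18, λ = −ln(0.18)/6.029 = 0.284425.
Memoryless: P(X > 1.76+6.94 | X > 1.76) = P(X > 6.94) = e^(−0.284425·6.94) ≈ 0.1389.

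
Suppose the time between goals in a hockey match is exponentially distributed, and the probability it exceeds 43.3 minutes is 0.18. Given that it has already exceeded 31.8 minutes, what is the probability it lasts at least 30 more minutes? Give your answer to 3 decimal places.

From e^(−λ·43.3) = 0.18, λ = −ln(0.18)/43.3 = 0.0396027.
Memoryless: P(X > 31.8+30 | X > 31.8) = P(X > 30) = e^(−0.0396027·30) ≈ 0.305.

0.305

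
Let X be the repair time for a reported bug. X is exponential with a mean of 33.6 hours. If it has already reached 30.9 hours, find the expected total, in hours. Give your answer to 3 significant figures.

64.5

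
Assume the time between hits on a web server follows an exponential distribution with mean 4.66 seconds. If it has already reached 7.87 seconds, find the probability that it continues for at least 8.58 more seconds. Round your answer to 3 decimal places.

0.159

The rate is λ = 1/4.66 = 0.214592 per second.
The exponential is memoryless, so the remaining time is again Exp(λ): the condition X > 7.87 is irrelevant.
P(X > 8.58) = e^(−1.8412) ≈ 0.159.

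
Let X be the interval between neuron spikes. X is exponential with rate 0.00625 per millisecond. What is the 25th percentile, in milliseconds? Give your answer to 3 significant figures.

Set 1 − e^(−λt) = 0.25, so t = −ln(0.75)/λ = 0.28768/0.00625 ≈ 46.0291 milliseconds.

46.0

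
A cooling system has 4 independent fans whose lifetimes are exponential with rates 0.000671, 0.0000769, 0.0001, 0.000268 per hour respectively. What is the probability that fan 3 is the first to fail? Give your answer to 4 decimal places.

0.0896

The time to first failure is exponential with rate Σλ = 0.000671 + 0.0000769 + 0.0001 + 0.000268 = 0.0011159.
P(fan 3 first) = λ_3/Σλ = 0.0001/0.0011159 ≈ 0.0896.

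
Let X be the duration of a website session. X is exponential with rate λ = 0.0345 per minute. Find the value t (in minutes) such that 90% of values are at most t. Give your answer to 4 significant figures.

66.74

Set 1 − e^(−λt) = 0.9, so t = −ln(0.1)/λ = 2.3026/0.0345 ≈ 66.7416 minutes.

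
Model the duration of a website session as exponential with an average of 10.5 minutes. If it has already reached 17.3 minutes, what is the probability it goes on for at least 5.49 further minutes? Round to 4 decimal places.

The rate is λ = 1/10.5 = 0.0952381 per minute.
By the memoryless property, P(X > 17.3+5.49 | X > 17.3) = P(X > 5.49).
P(X > 5.49) = e^(−0.52286) ≈ 0.5928.

0.5928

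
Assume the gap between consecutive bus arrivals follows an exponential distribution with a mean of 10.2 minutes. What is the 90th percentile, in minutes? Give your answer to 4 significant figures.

23.49

The rate is λ = 1/10.2 = 0.0980392 per minute.
Set 1 − e^(−λt) = 0.9, so t = −ln(0.1)/λ = 2.3026/0.0980392 ≈ 23.4864 minutes.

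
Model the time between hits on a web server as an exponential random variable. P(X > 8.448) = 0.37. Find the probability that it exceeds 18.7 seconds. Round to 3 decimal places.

e^(−λ·8.448) = 0.37 ⇒ λ = −ln(0.37)/8.448 = 0.117691.
P(X > 18.7) = e^(−0.117691·18.7) = e^(−2.2008) ≈ 0.111.

0.111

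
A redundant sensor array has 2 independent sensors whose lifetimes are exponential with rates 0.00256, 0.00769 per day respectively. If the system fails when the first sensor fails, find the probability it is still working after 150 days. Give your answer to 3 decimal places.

The time to first failure is exponential with rate Σλ = 0.00256 + 0.00769 = 0.01025.
P(min > 150) = e^(−0.01025·150) = e^(−1.5375) ≈ 0.215.

0.215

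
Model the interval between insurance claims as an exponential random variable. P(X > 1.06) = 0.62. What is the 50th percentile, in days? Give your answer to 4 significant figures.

1.537

e^(−λ·1.06) = 0.62 ⇒ λ = −ln(0.62)/1.06 = 0.450977.
50th percentile: 1 − e^(−λt) = 0.5, t = −ln(0.5)/λ = 1.53699 days.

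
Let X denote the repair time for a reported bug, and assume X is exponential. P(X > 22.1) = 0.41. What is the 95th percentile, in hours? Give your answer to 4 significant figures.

e^(−λ·22.1) = 0.41 ⇒ λ = −ln(0.41)/22.1 = 0.0403438.
95th percentile: 1 − e^(−λt) = 0.95, t = −ln(0.05)/λ = 74.2551 hours.

74.26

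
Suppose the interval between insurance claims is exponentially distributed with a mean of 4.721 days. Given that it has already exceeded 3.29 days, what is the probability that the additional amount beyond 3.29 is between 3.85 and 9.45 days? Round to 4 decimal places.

The rate is λ = 1/4.721 = 0.21182 per day.
Memoryless: the residual past 3.29 is again Exp(λ).
P(3.85 < residual < 9.45) = e^(−λ·3.85) − e^(−λ·9.45) = 0.44242 − 0.13511 ≈ 0.3073.

0.3073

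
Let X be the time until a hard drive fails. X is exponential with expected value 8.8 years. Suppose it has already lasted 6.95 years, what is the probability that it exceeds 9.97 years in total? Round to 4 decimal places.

The rate is λ = 1/8.8 = 0.113636 per year.
The exponential is memoryless, so the remaining time is again Exp(λ): the condition X > 6.95 is irrelevant.
P(X > 3.02) = e^(−0.34318) ≈ 0.7095.

0.7095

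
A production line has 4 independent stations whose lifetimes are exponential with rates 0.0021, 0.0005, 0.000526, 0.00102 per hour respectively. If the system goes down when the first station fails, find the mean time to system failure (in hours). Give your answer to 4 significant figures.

The time to first failure is exponential with rate Σλ = 0.0021 + 0.0005 + 0.000526 + 0.00102 = 0.004146.
E[min] = 1/Σλ = 1/0.004146 = 241.196 hours.

241.2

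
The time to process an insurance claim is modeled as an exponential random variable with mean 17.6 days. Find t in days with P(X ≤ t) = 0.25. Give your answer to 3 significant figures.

5.06

The rate is λ = 1/17.6 = 0.0568182 per day.
Set 1 − e^(−λt) = 0.25, so t = −ln(0.75)/λ = 0.28768/0.0568182 ≈ 5.0632 days.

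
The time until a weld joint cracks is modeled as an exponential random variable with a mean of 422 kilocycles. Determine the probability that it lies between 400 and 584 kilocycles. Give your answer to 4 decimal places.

0.1370

The rate is λ = 1/422 = 0.00236967 per kilocycle.
P(400 < X < 584) = e^(−λ·400) − e^(−λ·584) = 0.38757 − 0.25060 ≈ 0.1370.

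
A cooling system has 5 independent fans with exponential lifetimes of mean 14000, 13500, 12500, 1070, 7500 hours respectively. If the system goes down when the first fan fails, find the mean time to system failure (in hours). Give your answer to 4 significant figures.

773.1

The first failure time is exponential with rate Σλ_i = 1/14000 + 1/13500 + 1/12500 + 1/1070 + 1/7500 = 0.00129342 per hour.
E[min] = 1/Σλ = 1/0.00129342 = 773.147 hours.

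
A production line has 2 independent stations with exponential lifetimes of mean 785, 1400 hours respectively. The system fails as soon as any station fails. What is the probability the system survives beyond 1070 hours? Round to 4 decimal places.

The first failure time is exponential with rate Σλ_i = 1/785 + 1/1400 = 0.00198817 per hour.
P(min > 1070) = e^(−0.00198817·1070) = e^(−2.1273) ≈ 0.1192.

0.1192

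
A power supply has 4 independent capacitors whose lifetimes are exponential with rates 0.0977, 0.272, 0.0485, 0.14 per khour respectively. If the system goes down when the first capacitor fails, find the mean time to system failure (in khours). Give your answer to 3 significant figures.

The time to first failure is exponential with rate Σλ = 0.0977 + 0.272 + 0.0485 + 0.14 = 0.5582.
E[min] = 1/Σλ = 1/0.5582 = 1.79147 khours.

1.79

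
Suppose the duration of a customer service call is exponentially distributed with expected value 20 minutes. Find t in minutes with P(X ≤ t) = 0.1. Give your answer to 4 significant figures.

2.107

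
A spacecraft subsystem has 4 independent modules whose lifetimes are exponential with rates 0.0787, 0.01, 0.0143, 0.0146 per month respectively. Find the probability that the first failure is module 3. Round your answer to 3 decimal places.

The time to first failure is exponential with rate Σλ = 0.0787 + 0.01 + 0.0143 + 0.0146 = 0.1176.
P(module 3 first) = λ_3/Σλ = 0.0143/0.1176 ≈ 0.122.

0.122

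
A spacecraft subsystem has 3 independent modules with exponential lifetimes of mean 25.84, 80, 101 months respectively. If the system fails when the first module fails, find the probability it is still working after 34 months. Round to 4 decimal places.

The first failure time is exponential with rate Σλ_i = 1/25.84 + 1/80 + 1/101 = 0.0611007 per month.
P(min > 34) = e^(−0.0611007·34) = e^(−2.0774) ≈ 0.1253.

0.1253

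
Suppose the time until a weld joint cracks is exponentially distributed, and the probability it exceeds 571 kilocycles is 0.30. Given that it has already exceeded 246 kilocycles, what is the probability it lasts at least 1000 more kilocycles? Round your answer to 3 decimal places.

0.121

From e^(−λ·571) = 0.30, λ = −ln(0.30)/571 = 0.00210853.
Memoryless: P(X > 246+1000 | X > 246) = P(X > 1000) = e^(−0.00210853·1000) ≈ 0.121.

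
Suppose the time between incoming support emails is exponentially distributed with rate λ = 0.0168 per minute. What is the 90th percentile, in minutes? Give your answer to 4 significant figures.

137.1

Set 1 − e^(−λt) = 0.9, so t = −ln(0.1)/λ = 2.3026/0.0168 ≈ 137.059 minutes.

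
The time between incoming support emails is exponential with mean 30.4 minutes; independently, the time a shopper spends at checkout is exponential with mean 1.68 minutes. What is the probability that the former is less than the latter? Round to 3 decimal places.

λ_1 = 1/30.4 = 0.0328947, λ_2 = 1/1.68 = 0.595238.
For independent exponentials, P(the former < the latter) = λ_1/(λ_1+λ_2) = 0.0328947/0.628133 ≈ 0.052.

0.052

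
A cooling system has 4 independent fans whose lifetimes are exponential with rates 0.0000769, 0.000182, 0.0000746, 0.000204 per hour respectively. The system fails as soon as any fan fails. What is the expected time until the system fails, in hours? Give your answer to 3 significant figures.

1860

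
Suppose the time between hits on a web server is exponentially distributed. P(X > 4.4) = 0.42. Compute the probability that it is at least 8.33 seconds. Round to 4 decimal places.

0.1935

e^(−λ·4.4) = 0.42 ⇒ λ = −ln(0.42)/4.4 = 0.197159.
P(X > 8.33) = e^(−0.197159·8.33) = e^(−1.6423) ≈ 0.1935.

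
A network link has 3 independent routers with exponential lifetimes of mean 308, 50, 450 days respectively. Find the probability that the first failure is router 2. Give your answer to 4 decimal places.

0.7853

Rates: λ_i = 1/mean_i → 0.00324675, 0.02, 0.00222222; Σλ = 0.025469.
P(router 2 first) = λ_2/Σλ = 0.02/0.025469 ≈ 0.7853.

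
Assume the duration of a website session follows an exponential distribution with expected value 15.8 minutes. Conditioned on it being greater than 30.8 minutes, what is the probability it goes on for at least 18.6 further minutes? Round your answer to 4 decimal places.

The rate is λ = 1/15.8 = 0.0632911 per minute.
P(X > s+t | X > s) = e^(−λ(s+t))/e^(−λs) = e^(−λt), independent of s = 30.8.
P(X > 18.6) = e^(−1.1772) ≈ 0.3081.

0.3081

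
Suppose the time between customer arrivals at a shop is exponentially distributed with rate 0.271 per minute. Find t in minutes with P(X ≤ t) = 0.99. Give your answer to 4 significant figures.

16.99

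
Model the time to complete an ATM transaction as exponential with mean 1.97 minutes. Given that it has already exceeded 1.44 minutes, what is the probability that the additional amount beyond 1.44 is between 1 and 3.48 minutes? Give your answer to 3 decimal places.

0.431

The rate is λ = 1/1.97 = 0.507614 per minute.
Memoryless: the residual past 1.44 is again Exp(λ).
P(1 < residual < 3.48) = e^(−λ·1) − e^(−λ·3.48) = 0.60193 − 0.17093 ≈ 0.431.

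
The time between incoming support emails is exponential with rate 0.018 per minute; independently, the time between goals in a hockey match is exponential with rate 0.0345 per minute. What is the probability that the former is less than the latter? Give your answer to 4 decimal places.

λ_1 = 0.018, λ_2 = 0.0345.
For independent exponentials, P(the former < the latter) = λ_1/(λ_1+λ_2) = 0.018/0.0525 ≈ 0.3429.

0.3429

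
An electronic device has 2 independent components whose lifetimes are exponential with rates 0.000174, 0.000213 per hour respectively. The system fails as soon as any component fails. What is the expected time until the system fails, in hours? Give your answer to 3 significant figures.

2580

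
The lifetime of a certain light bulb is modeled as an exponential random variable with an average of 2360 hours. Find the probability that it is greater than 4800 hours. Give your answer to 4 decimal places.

0.1308

The rate is λ = 1/2360 = 0.000423729 per hour.
P(X > 4800) = e^(−λ·4800) = e^(−2.0339) ≈ 0.1308.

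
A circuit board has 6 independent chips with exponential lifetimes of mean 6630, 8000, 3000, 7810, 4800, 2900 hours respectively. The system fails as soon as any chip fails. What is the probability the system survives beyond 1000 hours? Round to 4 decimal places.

0.2752

The first failure time is exponential with rate Σλ_i = 1/6630 + 1/8000 + 1/3000 + 1/7810 + 1/4800 + 1/2900 = 0.00129036 per hour.
P(min > 1000) = e^(−0.00129036·1000) = e^(−1.2904) ≈ 0.2752.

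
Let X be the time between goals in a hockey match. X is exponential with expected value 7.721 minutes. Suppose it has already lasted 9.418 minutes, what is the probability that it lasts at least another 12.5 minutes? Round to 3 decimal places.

The rate is λ = 1/7.721 = 0.129517 per minute.
The exponential is memoryless, so the remaining time is again Exp(λ): the condition X > 9.418 is irrelevant.
P(X > 12.5) = e^(−1.619) ≈ 0.198.

0.198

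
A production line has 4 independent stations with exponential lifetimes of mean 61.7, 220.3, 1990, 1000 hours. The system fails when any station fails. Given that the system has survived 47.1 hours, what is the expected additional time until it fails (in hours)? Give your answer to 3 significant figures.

44.9

First-failure rate Σλ = 1/61.7 + 1/220.3 + 1/1990 + 1/1000 = 0.0222492.
By memorylessness the expected residual is 1/Σλ = 44.9454 hours, regardless of the 47.1 already elapsed.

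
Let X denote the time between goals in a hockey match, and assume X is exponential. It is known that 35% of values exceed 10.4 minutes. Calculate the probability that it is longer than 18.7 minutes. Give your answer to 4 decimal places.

0.1514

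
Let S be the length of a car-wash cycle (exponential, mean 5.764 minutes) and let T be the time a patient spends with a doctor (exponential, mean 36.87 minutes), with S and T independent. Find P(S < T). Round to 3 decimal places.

λ_1 = 1/5.764 = 0.173491, λ_2 = 1/36.87 = 0.0271223.
For independent exponentials, P(S < T) = λ_1/(λ_1+λ_2) = 0.173491/0.200613 ≈ 0.865.

0.865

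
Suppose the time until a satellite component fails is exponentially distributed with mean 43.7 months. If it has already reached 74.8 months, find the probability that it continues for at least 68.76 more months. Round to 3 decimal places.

The rate is λ = 1/43.7 = 0.0228833 per month.
By the memoryless property, P(X > 74.8+68.76 | X > 74.8) = P(X > 68.76).
P(X > 68.76) = e^(−1.5735) ≈ 0.207.

0.207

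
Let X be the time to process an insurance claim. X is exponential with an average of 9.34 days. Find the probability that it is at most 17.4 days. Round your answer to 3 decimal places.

The rate is λ = 1/9.34 = 0.107066 per day.
P(X ≤ 17.4) = 1 − e^(−λ·17.4) = 1 − e^(−1.863) ≈ 0.845.

0.845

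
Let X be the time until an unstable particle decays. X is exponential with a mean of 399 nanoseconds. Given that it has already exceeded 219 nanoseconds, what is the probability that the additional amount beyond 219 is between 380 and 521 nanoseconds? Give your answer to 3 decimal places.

0.115

The rate is λ = 1/399 = 0.00250627 per nanosecond.
Memoryless: the residual past 219 is again Exp(λ).
P(380 < residual < 521) = e^(−λ·380) − e^(−λ·521) = 0.38582 − 0.27097 ≈ 0.115.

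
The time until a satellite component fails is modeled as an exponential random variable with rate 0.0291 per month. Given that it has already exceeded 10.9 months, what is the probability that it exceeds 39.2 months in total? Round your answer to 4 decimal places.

P(X > s+t | X > s) = e^(−λ(s+t))/e^(−λs) = e^(−λt), independent of s = 10.9.
P(X > 28.3) = e^(−0.82353) ≈ 0.4389.

0.4389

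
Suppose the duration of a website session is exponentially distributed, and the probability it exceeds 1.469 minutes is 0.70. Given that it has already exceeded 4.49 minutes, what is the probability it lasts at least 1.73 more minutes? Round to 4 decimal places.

From e^(−λ·1.469) = 0.70, λ = −ln(0.70)/1.469 = 0.242801.
Memoryless: P(X > 4.49+1.73 | X > 4.49) = P(X > 1.73) = e^(−0.242801·1.73) ≈ 0.6570.

0.6570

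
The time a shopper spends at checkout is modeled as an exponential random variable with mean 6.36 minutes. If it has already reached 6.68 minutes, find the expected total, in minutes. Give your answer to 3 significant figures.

13.0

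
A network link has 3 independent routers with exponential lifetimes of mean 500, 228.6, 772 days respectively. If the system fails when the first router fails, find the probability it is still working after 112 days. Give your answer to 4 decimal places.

The first failure time is exponential with rate Σλ_i = 1/500 + 1/228.6 + 1/772 = 0.00766979 per day.
P(min > 112) = e^(−0.00766979·112) = e^(−0.85902) ≈ 0.4236.

0.4236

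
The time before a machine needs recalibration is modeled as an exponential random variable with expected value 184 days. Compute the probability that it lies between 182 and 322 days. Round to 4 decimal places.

0.1981

The rate is λ = 1/184 = 0.00543478 per day.
P(182 < X < 322) = e^(−λ·182) − e^(−λ·322) = 0.37190 − 0.17377 ≈ 0.1981.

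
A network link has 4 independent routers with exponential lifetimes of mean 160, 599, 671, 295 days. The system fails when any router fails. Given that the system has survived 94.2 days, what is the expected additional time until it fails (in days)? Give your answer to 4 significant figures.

First-failure rate Σλ = 1/160 + 1/599 + 1/671 + 1/295 = 0.0127996.
By memorylessness the expected residual is 1/Σλ = 78.1275 days, regardless of the 94.2 already elapsed.

78.13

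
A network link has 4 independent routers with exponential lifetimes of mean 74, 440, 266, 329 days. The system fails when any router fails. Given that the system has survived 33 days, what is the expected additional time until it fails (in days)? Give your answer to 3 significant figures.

44.3

First-failure rate Σλ = 1/74 + 1/440 + 1/266 + 1/329 = 0.0225852.
By memorylessness the expected residual is 1/Σλ = 44.2769 days, regardless of the 33 already elapsed.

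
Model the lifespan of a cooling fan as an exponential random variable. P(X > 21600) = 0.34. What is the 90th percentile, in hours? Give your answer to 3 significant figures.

e^(−λ·21600) = 0.34 ⇒ λ = −ln(0.34)/21600 = 0.0000499449.
90th percentile: 1 − e^(−λt) = 0.9, t = −ln(0.1)/λ = 46102.5 hours.

46100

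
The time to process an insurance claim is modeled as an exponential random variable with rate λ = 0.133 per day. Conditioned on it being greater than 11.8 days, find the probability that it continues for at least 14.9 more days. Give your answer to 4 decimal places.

0.1378

By the memoryless property, P(X > 11.8+14.9 | X > 11.8) = P(X > 14.9).
P(X > 14.9) = e^(−1.9817) ≈ 0.1378.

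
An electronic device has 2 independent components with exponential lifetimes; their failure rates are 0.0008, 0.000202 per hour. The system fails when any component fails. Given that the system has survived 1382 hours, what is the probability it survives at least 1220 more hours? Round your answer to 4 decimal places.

0.2945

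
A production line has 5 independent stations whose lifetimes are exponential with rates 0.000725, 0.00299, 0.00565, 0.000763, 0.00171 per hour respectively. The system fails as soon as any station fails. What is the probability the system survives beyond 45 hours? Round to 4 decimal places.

The time to first failure is exponential with rate Σλ = 0.000725 + 0.00299 + 0.00565 + 0.000763 + 0.00171 = 0.011838.
P(min > 45) = e^(−0.011838·45) = e^(−0.53271) ≈ 0.5870.

0.5870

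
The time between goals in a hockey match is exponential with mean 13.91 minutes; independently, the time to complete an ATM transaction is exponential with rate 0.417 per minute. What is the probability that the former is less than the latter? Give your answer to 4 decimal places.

0.1470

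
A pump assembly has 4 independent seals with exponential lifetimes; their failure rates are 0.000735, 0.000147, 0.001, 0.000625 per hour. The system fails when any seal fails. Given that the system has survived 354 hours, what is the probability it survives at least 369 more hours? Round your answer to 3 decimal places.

Time to first failure ~ Exp(Σλ) with Σλ = 0.002507.
By memorylessness, P(T > 354+369 | T > 354) = P(T > 369) = e^(−0.002507·369) ≈ 0.396.

0.396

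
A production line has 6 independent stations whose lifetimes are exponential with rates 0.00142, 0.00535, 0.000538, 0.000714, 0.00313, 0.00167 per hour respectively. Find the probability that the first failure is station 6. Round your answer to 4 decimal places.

The time to first failure is exponential with rate Σλ = 0.00142 + 0.00535 + 0.000538 + 0.000714 + 0.00313 + 0.00167 = 0.012822.
P(station 6 first) = λ_6/Σλ = 0.00167/0.012822 ≈ 0.1302.

0.1302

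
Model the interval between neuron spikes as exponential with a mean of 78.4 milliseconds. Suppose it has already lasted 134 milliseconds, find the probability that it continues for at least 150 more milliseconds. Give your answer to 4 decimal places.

The rate is λ = 1/78.4 = 0.0127551 per millisecond.
By the memoryless property, P(X > 134+150 | X > 134) = P(X > 150).
P(X > 150) = e^(−1.9133) ≈ 0.1476.

0.1476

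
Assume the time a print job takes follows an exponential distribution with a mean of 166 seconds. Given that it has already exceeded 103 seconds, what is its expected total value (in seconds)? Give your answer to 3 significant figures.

The rate is λ = 1/166 = 0.0060241 per second.
By memorylessness, E[X | X > 103] = 103 + 1/λ = 103 + 166 = 269 seconds.

269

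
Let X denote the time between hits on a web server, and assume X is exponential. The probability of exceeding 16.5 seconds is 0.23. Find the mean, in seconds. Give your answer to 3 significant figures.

e^(−λ·16.5) = 0.23 ⇒ λ = −ln(0.23)/16.5 = 0.0890713.
Mean = 1/λ = 11.227 seconds.

11.2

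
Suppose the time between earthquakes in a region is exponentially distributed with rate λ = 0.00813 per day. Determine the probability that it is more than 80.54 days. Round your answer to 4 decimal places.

0.5196

P(X > 80.54) = e^(−λ·80.54) = e^(−0.65479) ≈ 0.5196.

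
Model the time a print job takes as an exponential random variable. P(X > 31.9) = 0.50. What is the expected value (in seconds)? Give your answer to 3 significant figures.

e^(−λ·31.9) = 0.50 ⇒ λ = −ln(0.50)/31.9 = 0.0217288.
Mean = 1/λ = 46.022 seconds.

46.0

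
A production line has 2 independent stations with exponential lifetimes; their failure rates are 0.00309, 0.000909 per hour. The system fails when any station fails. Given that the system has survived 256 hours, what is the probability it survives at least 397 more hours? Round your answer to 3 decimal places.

Time to first failure ~ Exp(Σλ) with Σλ = 0.003999.
By memorylessness, P(T > 256+397 | T > 256) = P(T > 397) = e^(−0.003999·397) ≈ 0.204.

0.204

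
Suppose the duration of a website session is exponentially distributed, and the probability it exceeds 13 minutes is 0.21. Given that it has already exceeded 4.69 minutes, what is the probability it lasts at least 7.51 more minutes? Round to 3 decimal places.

From e^(−λ·13) = 0.21, λ = −ln(0.21)/13 = 0.12005.
Memoryless: P(X > 4.69+7.51 | X > 4.69) = P(X > 7.51) = e^(−0.12005·7.51) ≈ 0.406.

0.406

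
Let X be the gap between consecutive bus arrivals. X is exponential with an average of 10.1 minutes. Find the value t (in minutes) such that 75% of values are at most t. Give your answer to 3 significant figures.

14.0

The rate is λ = 1/10.1 = 0.0990099 per minute.
Set 1 − e^(−λt) = 0.75, so t = −ln(0.25)/λ = 1.3863/0.0990099 ≈ 14.0016 minutes.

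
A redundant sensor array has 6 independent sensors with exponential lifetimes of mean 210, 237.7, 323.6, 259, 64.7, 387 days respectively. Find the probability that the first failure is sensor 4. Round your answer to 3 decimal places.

Rates: λ_i = 1/mean_i → 0.0047619, 0.00420698, 0.00309023, 0.003861, 0.015456, 0.00258398; Σλ = 0.0339601.
P(sensor 4 first) = λ_4/Σλ = 0.003861/0.0339601 ≈ 0.114.

0.114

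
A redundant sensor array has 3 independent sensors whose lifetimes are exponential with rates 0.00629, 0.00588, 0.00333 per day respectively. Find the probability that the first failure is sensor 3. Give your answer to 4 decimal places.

0.2148

The time to first failure is exponential with rate Σλ = 0.00629 + 0.00588 + 0.00333 = 0.0155.
P(sensor 3 first) = λ_3/Σλ = 0.00333/0.0155 ≈ 0.2148.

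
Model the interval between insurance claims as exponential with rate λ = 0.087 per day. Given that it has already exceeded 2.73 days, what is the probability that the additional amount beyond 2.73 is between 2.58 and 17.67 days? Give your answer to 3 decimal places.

Memoryless: the residual past 2.73 is again Exp(λ).
P(2.58 < residual < 17.67) = e^(−λ·2.58) − e^(−λ·17.67) = 0.79895 − 0.21496 ≈ 0.584.

0.584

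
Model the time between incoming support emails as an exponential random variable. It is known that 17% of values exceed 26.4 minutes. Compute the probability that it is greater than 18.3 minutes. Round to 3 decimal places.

0.293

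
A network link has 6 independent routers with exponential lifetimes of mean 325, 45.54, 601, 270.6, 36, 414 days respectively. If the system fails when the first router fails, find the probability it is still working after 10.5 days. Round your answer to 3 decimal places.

0.529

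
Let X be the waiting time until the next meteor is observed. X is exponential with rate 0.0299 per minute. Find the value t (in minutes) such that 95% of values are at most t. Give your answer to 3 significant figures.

Set 1 − e^(−λt) = 0.95, so t = −ln(0.05)/λ = 2.9957/0.0299 ≈ 100.192 minutes.

100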